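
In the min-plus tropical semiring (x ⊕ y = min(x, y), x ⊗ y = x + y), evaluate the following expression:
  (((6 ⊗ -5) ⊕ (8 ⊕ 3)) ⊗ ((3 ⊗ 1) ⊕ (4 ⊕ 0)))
(((6 ⊗ -5) ⊕ (8 ⊕ 3)) ⊗ ((3 ⊗ 1) ⊕ (4 ⊕ 0))) = 1

Expand innermost to outermost. Recall ⊕ takes the minimum of its arguments and ⊗ takes their sum. Working out the expression (((6 ⊗ -5) ⊕ (8 ⊕ 3)) ⊗ ((3 ⊗ 1) ⊕ (4 ⊕ 0))) gives 1.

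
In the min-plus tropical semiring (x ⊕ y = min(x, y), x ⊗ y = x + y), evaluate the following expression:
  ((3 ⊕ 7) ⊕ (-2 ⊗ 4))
((3 ⊕ 7) ⊕ (-2 ⊗ 4)) = 2

Expand innermost to outermost. Recall ⊕ takes the minimum of its arguments and ⊗ takes their sum. Working out the expression ((3 ⊕ 7) ⊕ (-2 ⊗ 4)) gives 2.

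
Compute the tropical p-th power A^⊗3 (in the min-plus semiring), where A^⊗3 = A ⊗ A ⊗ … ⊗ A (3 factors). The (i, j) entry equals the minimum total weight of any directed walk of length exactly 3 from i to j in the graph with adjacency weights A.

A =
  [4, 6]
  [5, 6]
A^⊗3 =
  [12, 14]
  [13, 15]

Each entry (A^⊗3)_ij equals the minimum over all length-3 walks i = v_0 → v_1 → … → v_3 = j of Σ_t A[v_t][v_{t+1}]. For example, for (i, j) = (0, 1) we minimise over 4 possible intermediate vertex sequences; the minimum is 14, attained along the walk 0 → 0 → 0 → 1.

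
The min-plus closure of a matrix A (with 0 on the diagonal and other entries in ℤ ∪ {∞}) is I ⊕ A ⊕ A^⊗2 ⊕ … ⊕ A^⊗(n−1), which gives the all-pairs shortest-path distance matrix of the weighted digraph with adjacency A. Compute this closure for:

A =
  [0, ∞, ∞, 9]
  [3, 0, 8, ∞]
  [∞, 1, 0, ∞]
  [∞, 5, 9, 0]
Closure =
  [0, 14, 18, 9]
  [3, 0, 8, 12]
  [4, 1, 0, 13]
  [8, 5, 9, 0]

This is the Floyd-Warshall all-pairs shortest-path computation. For each intermediate vertex k = 0, 1, …, 3, update dist[i][j] ← min(dist[i][j], dist[i][k] + dist[k][j]). The final matrix gives, for each (i, j), the minimum total weight of any directed path from i to j (possibly empty when i = j).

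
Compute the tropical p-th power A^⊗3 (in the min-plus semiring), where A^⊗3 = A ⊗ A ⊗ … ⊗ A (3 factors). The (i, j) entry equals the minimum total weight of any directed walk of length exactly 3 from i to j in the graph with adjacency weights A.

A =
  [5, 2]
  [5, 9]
A^⊗3 =
  [12, 9]
  [12, 12]

Each entry (A^⊗3)_ij equals the minimum over all length-3 walks i = v_0 → v_1 → … → v_3 = j of Σ_t A[v_t][v_{t+1}]. For example, for (i, j) = (0, 1) we minimise over 4 possible intermediate vertex sequences; the minimum is 9, attained along the walk 0 → 1 → 0 → 1.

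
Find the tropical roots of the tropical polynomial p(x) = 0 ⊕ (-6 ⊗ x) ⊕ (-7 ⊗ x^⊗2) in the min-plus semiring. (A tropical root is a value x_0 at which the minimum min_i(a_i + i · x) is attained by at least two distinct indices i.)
Roots: {1, 6}

Each tropical root is a break point of the lower envelope of the lines y = a_i + i · x (there are 3 lines, with slopes 0, 1, ..., 2). Only the lines that attain the minimum somewhere contribute to roots; other lines are dominated. Here the surviving (envelope) indices are i = 2, i = 1, i = 0.
Intersections between consecutive envelope lines give the roots: for adjacent envelope indices i < j the intersection is x = (a_i − a_j) / (j − i). Reading off the sorted break points: {1, 6}.
Verification: at each break x_0, at least two indices attain the minimum of min_i(a_i + i · x_0).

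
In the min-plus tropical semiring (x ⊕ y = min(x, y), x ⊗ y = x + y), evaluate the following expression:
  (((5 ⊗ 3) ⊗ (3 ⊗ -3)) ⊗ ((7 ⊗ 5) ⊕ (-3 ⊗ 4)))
(((5 ⊗ 3) ⊗ (3 ⊗ -3)) ⊗ ((7 ⊗ 5) ⊕ (-3 ⊗ 4))) = 9

Expand innermost to outermost. Recall ⊕ takes the minimum of its arguments and ⊗ takes their sum. Working out the expression (((5 ⊗ 3) ⊗ (3 ⊗ -3)) ⊗ ((7 ⊗ 5) ⊕ (-3 ⊗ 4))) gives 9.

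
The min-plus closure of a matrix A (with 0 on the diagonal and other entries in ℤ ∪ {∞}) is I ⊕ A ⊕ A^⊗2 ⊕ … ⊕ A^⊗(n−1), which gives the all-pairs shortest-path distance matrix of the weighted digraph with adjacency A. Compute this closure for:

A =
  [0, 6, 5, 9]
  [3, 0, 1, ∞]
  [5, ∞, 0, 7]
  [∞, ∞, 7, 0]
Closure =
  [0, 6, 5, 9]
  [3, 0, 1, 8]
  [5, 11, 0, 7]
  [12, 18, 7, 0]

This is the Floyd-Warshall all-pairs shortest-path computation. For each intermediate vertex k = 0, 1, …, 3, update dist[i][j] ← min(dist[i][j], dist[i][k] + dist[k][j]). The final matrix gives, for each (i, j), the minimum total weight of any directed path from i to j (possibly empty when i = j).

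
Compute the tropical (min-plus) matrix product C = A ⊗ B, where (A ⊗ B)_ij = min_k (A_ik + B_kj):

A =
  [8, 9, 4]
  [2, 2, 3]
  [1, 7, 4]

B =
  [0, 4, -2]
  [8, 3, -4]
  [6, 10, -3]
A ⊗ B =
  [8, 12, 1]
  [2, 5, -2]
  [1, 5, -1]

Apply the min-plus product entry-by-entry:
  C[0][0] = min over k of (A[0][0] + B[0][0] = 8 + 0 = 8, A[0][1] + B[1][0] = 9 + 8 = 17, A[0][2] + B[2][0] = 4 + 6 = 10) = 8 (attained at k = 0)
  C[0][1] = min over k of (A[0][0] + B[0][1] = 8 + 4 = 12, A[0][1] + B[1][1] = 9 + 3 = 12, A[0][2] + B[2][1] = 4 + 10 = 14) = 12 (attained at k = 0)
  C[0][2] = min over k of (A[0][0] + B[0][2] = 8 + -2 = 6, A[0][1] + B[1][2] = 9 + -4 = 5, A[0][2] + B[2][2] = 4 + -3 = 1) = 1 (attained at k = 2)
  C[1][0] = min over k of (A[1][0] + B[0][0] = 2 + 0 = 2, A[1][1] + B[1][0] = 2 + 8 = 10, A[1][2] + B[2][0] = 3 + 6 = 9) = 2 (attained at k = 0)
  C[1][1] = min over k of (A[1][0] + B[0][1] = 2 + 4 = 6, A[1][1] + B[1][1] = 2 + 3 = 5, A[1][2] + B[2][1] = 3 + 10 = 13) = 5 (attained at k = 1)
  C[1][2] = min over k of (A[1][0] + B[0][2] = 2 + -2 = 0, A[1][1] + B[1][2] = 2 + -4 = -2, A[1][2] + B[2][2] = 3 + -3 = 0) = -2 (attained at k = 1)
  C[2][0] = min over k of (A[2][0] + B[0][0] = 1 + 0 = 1, A[2][1] + B[1][0] = 7 + 8 = 15, A[2][2] + B[2][0] = 4 + 6 = 10) = 1 (attained at k = 0)
  C[2][1] = min over k of (A[2][0] + B[0][1] = 1 + 4 = 5, A[2][1] + B[1][1] = 7 + 3 = 10, A[2][2] + B[2][1] = 4 + 10 = 14) = 5 (attained at k = 0)
  C[2][2] = min over k of (A[2][0] + B[0][2] = 1 + -2 = -1, A[2][1] + B[1][2] = 7 + -4 = 3, A[2][2] + B[2][2] = 4 + -3 = 1) = -1 (attained at k = 0)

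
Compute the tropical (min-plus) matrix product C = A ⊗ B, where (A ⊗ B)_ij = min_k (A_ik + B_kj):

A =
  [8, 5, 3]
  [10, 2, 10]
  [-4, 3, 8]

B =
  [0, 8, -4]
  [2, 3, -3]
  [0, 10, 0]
A ⊗ B =
  [3, 8, 2]
  [4, 5, -1]
  [-4, 4, -8]

Apply the min-plus product entry-by-entry:
  C[0][0] = min over k of (A[0][0] + B[0][0] = 8 + 0 = 8, A[0][1] + B[1][0] = 5 + 2 = 7, A[0][2] + B[2][0] = 3 + 0 = 3) = 3 (attained at k = 2)
  C[0][1] = min over k of (A[0][0] + B[0][1] = 8 + 8 = 16, A[0][1] + B[1][1] = 5 + 3 = 8, A[0][2] + B[2][1] = 3 + 10 = 13) = 8 (attained at k = 1)
  C[0][2] = min over k of (A[0][0] + B[0][2] = 8 + -4 = 4, A[0][1] + B[1][2] = 5 + -3 = 2, A[0][2] + B[2][2] = 3 + 0 = 3) = 2 (attained at k = 1)
  C[1][0] = min over k of (A[1][0] + B[0][0] = 10 + 0 = 10, A[1][1] + B[1][0] = 2 + 2 = 4, A[1][2] + B[2][0] = 10 + 0 = 10) = 4 (attained at k = 1)
  C[1][1] = min over k of (A[1][0] + B[0][1] = 10 + 8 = 18, A[1][1] + B[1][1] = 2 + 3 = 5, A[1][2] + B[2][1] = 10 + 10 = 20) = 5 (attained at k = 1)
  C[1][2] = min over k of (A[1][0] + B[0][2] = 10 + -4 = 6, A[1][1] + B[1][2] = 2 + -3 = -1, A[1][2] + B[2][2] = 10 + 0 = 10) = -1 (attained at k = 1)
  C[2][0] = min over k of (A[2][0] + B[0][0] = -4 + 0 = -4, A[2][1] + B[1][0] = 3 + 2 = 5, A[2][2] + B[2][0] = 8 + 0 = 8) = -4 (attained at k = 0)
  C[2][1] = min over k of (A[2][0] + B[0][1] = -4 + 8 = 4, A[2][1] + B[1][1] = 3 + 3 = 6, A[2][2] + B[2][1] = 8 + 10 = 18) = 4 (attained at k = 0)
  C[2][2] = min over k of (A[2][0] + B[0][2] = -4 + -4 = -8, A[2][1] + B[1][2] = 3 + -3 = 0, A[2][2] + B[2][2] = 8 + 0 = 8) = -8 (attained at k = 0)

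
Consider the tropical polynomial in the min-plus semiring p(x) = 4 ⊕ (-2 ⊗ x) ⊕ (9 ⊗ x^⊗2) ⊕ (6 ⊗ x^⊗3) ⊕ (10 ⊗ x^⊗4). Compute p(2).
p(2) = 0

A tropical monomial a ⊗ x^⊗i evaluates to a + i · x. Evaluating each term at x = 2:
  Term 0 contributes 4 + 0 · 2 = 4
  Term 1 contributes -2 + 1 · 2 = 0
  Term 2 contributes 9 + 2 · 2 = 13
  Term 3 contributes 6 + 3 · 2 = 12
  Term 4 contributes 10 + 4 · 2 = 18
p(2) = ⊕ of these = min[4, 0, 13, 12, 18] = 0.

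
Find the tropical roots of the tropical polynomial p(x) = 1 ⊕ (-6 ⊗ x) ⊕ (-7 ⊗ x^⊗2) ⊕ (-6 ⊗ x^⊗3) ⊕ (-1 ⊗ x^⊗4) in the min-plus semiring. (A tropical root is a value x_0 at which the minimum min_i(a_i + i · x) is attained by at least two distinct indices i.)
Roots: {-5, -1, 1, 7}

Each tropical root is a break point of the lower envelope of the lines y = a_i + i · x (there are 5 lines, with slopes 0, 1, ..., 4). Only the lines that attain the minimum somewhere contribute to roots; other lines are dominated. Here the surviving (envelope) indices are i = 4, i = 3, i = 2, i = 1, i = 0.
Intersections between consecutive envelope lines give the roots: for adjacent envelope indices i < j the intersection is x = (a_i − a_j) / (j − i). Reading off the sorted break points: {-5, -1, 1, 7}.
Verification: at each break x_0, at least two indices attain the minimum of min_i(a_i + i · x_0).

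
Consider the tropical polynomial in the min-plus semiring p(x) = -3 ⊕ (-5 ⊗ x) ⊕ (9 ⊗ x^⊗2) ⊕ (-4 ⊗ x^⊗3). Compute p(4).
p(4) = -3

A tropical monomial a ⊗ x^⊗i evaluates to a + i · x. Evaluating each term at x = 4:
  Term 0 contributes -3 + 0 · 4 = -3
  Term 1 contributes -5 + 1 · 4 = -1
  Term 2 contributes 9 + 2 · 4 = 17
  Term 3 contributes -4 + 3 · 4 = 8
p(4) = ⊕ of these = min[-3, -1, 17, 8] = -3.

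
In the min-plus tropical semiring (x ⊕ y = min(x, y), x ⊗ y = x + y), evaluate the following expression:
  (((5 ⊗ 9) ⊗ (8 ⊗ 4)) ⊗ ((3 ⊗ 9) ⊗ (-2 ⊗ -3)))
(((5 ⊗ 9) ⊗ (8 ⊗ 4)) ⊗ ((3 ⊗ 9) ⊗ (-2 ⊗ -3))) = 33

Expand innermost to outermost. Recall ⊕ takes the minimum of its arguments and ⊗ takes their sum. Working out the expression (((5 ⊗ 9) ⊗ (8 ⊗ 4)) ⊗ ((3 ⊗ 9) ⊗ (-2 ⊗ -3))) gives 33.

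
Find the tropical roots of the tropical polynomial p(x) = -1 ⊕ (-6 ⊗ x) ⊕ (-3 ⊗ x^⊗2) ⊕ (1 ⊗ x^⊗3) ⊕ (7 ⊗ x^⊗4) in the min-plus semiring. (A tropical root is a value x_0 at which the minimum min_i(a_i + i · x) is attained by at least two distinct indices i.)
Roots: {-6, -4, -3, 5}

Each tropical root is a break point of the lower envelope of the lines y = a_i + i · x (there are 5 lines, with slopes 0, 1, ..., 4). Only the lines that attain the minimum somewhere contribute to roots; other lines are dominated. Here the surviving (envelope) indices are i = 4, i = 3, i = 2, i = 1, i = 0.
Intersections between consecutive envelope lines give the roots: for adjacent envelope indices i < j the intersection is x = (a_i − a_j) / (j − i). Reading off the sorted break points: {-6, -4, -3, 5}.
Verification: at each break x_0, at least two indices attain the minimum of min_i(a_i + i · x_0).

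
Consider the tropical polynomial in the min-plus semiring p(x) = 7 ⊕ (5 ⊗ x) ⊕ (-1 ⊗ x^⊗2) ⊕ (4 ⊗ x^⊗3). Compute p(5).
p(5) = 7

A tropical monomial a ⊗ x^⊗i evaluates to a + i · x. Evaluating each term at x = 5:
  Term 0 contributes 7 + 0 · 5 = 7
  Term 1 contributes 5 + 1 · 5 = 10
  Term 2 contributes -1 + 2 · 5 = 9
  Term 3 contributes 4 + 3 · 5 = 19
p(5) = ⊕ of these = min[7, 10, 9, 19] = 7.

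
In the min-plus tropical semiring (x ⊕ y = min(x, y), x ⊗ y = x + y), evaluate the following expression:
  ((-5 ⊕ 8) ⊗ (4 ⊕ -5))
((-5 ⊕ 8) ⊗ (4 ⊕ -5)) = -10

Expand innermost to outermost. Recall ⊕ takes the minimum of its arguments and ⊗ takes their sum. Working out the expression ((-5 ⊕ 8) ⊗ (4 ⊕ -5)) gives -10.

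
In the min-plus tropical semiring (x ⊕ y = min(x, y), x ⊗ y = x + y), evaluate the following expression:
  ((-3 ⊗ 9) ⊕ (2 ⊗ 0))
((-3 ⊗ 9) ⊕ (2 ⊗ 0)) = 2

Expand innermost to outermost. Recall ⊕ takes the minimum of its arguments and ⊗ takes their sum. Working out the expression ((-3 ⊗ 9) ⊕ (2 ⊗ 0)) gives 2.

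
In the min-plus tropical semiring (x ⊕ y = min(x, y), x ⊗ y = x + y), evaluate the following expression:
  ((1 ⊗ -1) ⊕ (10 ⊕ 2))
((1 ⊗ -1) ⊕ (10 ⊕ 2)) = 0

Expand innermost to outermost. Recall ⊕ takes the minimum of its arguments and ⊗ takes their sum. Working out the expression ((1 ⊗ -1) ⊕ (10 ⊕ 2)) gives 0.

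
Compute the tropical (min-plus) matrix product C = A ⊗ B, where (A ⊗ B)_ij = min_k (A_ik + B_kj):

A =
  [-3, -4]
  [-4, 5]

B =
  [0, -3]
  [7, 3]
A ⊗ B =
  [-3, -6]
  [-4, -7]

Apply the min-plus product entry-by-entry:
  C[0][0] = min over k of (A[0][0] + B[0][0] = -3 + 0 = -3, A[0][1] + B[1][0] = -4 + 7 = 3) = -3 (attained at k = 0)
  C[0][1] = min over k of (A[0][0] + B[0][1] = -3 + -3 = -6, A[0][1] + B[1][1] = -4 + 3 = -1) = -6 (attained at k = 0)
  C[1][0] = min over k of (A[1][0] + B[0][0] = -4 + 0 = -4, A[1][1] + B[1][0] = 5 + 7 = 12) = -4 (attained at k = 0)
  C[1][1] = min over k of (A[1][0] + B[0][1] = -4 + -3 = -7, A[1][1] + B[1][1] = 5 + 3 = 8) = -7 (attained at k = 0)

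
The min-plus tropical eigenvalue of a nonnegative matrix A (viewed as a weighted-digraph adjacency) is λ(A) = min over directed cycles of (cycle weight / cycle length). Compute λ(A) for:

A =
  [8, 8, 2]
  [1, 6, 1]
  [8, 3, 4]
λ(A) = 2

Enumerate directed cycles and compute their means (weight / length). Sample:
  cycle 0 → 0: weight = 8, length = 1, mean = 8/1 ≈ 8.000
  cycle 1 → 1: weight = 6, length = 1, mean = 6/1 ≈ 6.000
  cycle 2 → 2: weight = 4, length = 1, mean = 4/1 ≈ 4.000
  cycle 0 → 1 → 0: weight = 9, length = 2, mean = 9/2 ≈ 4.500
  cycle 0 → 2 → 0: weight = 10, length = 2, mean = 10/2 ≈ 5.000
  cycle 1 → 0 → 1: weight = 9, length = 2, mean = 9/2 ≈ 4.500
Minimum mean = 2.000, attained e.g. along the cycle 1 → 2 → 1 with weight 4 and length 2. So λ(A) = 4/2 = 2.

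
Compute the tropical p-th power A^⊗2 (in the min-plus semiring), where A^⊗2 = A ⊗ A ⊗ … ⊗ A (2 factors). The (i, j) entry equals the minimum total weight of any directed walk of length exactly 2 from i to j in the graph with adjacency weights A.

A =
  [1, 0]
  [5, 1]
A^⊗2 =
  [2, 1]
  [6, 2]

Each entry (A^⊗2)_ij equals the minimum over all length-2 walks i = v_0 → v_1 → … → v_2 = j of Σ_t A[v_t][v_{t+1}]. For example, for (i, j) = (0, 1) we minimise over 2 possible intermediate vertex sequences; the minimum is 1, attained along the walk 0 → 0 → 1.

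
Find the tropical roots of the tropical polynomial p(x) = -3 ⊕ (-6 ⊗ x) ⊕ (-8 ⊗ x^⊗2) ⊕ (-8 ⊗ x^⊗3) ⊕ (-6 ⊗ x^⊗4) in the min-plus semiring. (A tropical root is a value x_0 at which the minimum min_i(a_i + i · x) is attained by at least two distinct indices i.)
Roots: {-2, 0, 2, 3}

Each tropical root is a break point of the lower envelope of the lines y = a_i + i · x (there are 5 lines, with slopes 0, 1, ..., 4). Only the lines that attain the minimum somewhere contribute to roots; other lines are dominated. Here the surviving (envelope) indices are i = 4, i = 3, i = 2, i = 1, i = 0.
Intersections between consecutive envelope lines give the roots: for adjacent envelope indices i < j the intersection is x = (a_i − a_j) / (j − i). Reading off the sorted break points: {-2, 0, 2, 3}.
Verification: at each break x_0, at least two indices attain the minimum of min_i(a_i + i · x_0).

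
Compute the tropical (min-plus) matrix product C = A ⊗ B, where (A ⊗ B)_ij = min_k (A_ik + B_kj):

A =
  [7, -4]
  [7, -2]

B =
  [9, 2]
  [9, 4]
A ⊗ B =
  [5, 0]
  [7, 2]

Apply the min-plus product entry-by-entry:
  C[0][0] = min over k of (A[0][0] + B[0][0] = 7 + 9 = 16, A[0][1] + B[1][0] = -4 + 9 = 5) = 5 (attained at k = 1)
  C[0][1] = min over k of (A[0][0] + B[0][1] = 7 + 2 = 9, A[0][1] + B[1][1] = -4 + 4 = 0) = 0 (attained at k = 1)
  C[1][0] = min over k of (A[1][0] + B[0][0] = 7 + 9 = 16, A[1][1] + B[1][0] = -2 + 9 = 7) = 7 (attained at k = 1)
  C[1][1] = min over k of (A[1][0] + B[0][1] = 7 + 2 = 9, A[1][1] + B[1][1] = -2 + 4 = 2) = 2 (attained at k = 1)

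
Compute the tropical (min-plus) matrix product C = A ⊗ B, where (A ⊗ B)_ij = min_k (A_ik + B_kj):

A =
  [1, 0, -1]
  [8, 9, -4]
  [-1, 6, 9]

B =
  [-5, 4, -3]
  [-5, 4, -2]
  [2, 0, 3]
A ⊗ B =
  [-5, -1, -2]
  [-2, -4, -1]
  [-6, 3, -4]

Apply the min-plus product entry-by-entry:
  C[0][0] = min over k of (A[0][0] + B[0][0] = 1 + -5 = -4, A[0][1] + B[1][0] = 0 + -5 = -5, A[0][2] + B[2][0] = -1 + 2 = 1) = -5 (attained at k = 1)
  C[0][1] = min over k of (A[0][0] + B[0][1] = 1 + 4 = 5, A[0][1] + B[1][1] = 0 + 4 = 4, A[0][2] + B[2][1] = -1 + 0 = -1) = -1 (attained at k = 2)
  C[0][2] = min over k of (A[0][0] + B[0][2] = 1 + -3 = -2, A[0][1] + B[1][2] = 0 + -2 = -2, A[0][2] + B[2][2] = -1 + 3 = 2) = -2 (attained at k = 0)
  C[1][0] = min over k of (A[1][0] + B[0][0] = 8 + -5 = 3, A[1][1] + B[1][0] = 9 + -5 = 4, A[1][2] + B[2][0] = -4 + 2 = -2) = -2 (attained at k = 2)
  C[1][1] = min over k of (A[1][0] + B[0][1] = 8 + 4 = 12, A[1][1] + B[1][1] = 9 + 4 = 13, A[1][2] + B[2][1] = -4 + 0 = -4) = -4 (attained at k = 2)
  C[1][2] = min over k of (A[1][0] + B[0][2] = 8 + -3 = 5, A[1][1] + B[1][2] = 9 + -2 = 7, A[1][2] + B[2][2] = -4 + 3 = -1) = -1 (attained at k = 2)
  C[2][0] = min over k of (A[2][0] + B[0][0] = -1 + -5 = -6, A[2][1] + B[1][0] = 6 + -5 = 1, A[2][2] + B[2][0] = 9 + 2 = 11) = -6 (attained at k = 0)
  C[2][1] = min over k of (A[2][0] + B[0][1] = -1 + 4 = 3, A[2][1] + B[1][1] = 6 + 4 = 10, A[2][2] + B[2][1] = 9 + 0 = 9) = 3 (attained at k = 0)
  C[2][2] = min over k of (A[2][0] + B[0][2] = -1 + -3 = -4, A[2][1] + B[1][2] = 6 + -2 = 4, A[2][2] + B[2][2] = 9 + 3 = 12) = -4 (attained at k = 0)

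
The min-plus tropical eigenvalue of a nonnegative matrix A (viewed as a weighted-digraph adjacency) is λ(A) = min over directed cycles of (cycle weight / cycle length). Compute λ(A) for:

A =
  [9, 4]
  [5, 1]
λ(A) = 1

Enumerate directed cycles and compute their means (weight / length). Sample:
  cycle 0 → 0: weight = 9, length = 1, mean = 9/1 ≈ 9.000
  cycle 1 → 1: weight = 1, length = 1, mean = 1/1 ≈ 1.000
  cycle 0 → 1 → 0: weight = 9, length = 2, mean = 9/2 ≈ 4.500
  cycle 1 → 0 → 1: weight = 9, length = 2, mean = 9/2 ≈ 4.500
Minimum mean = 1.000, attained e.g. along the cycle 1 → 1 with weight 1 and length 1. So λ(A) = 1/1 = 1.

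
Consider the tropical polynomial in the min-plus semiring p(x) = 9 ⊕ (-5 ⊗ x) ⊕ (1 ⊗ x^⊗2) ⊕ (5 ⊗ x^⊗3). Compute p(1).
p(1) = -4

A tropical monomial a ⊗ x^⊗i evaluates to a + i · x. Evaluating each term at x = 1:
  Term 0 contributes 9 + 0 · 1 = 9
  Term 1 contributes -5 + 1 · 1 = -4
  Term 2 contributes 1 + 2 · 1 = 3
  Term 3 contributes 5 + 3 · 1 = 8
p(1) = ⊕ of these = min[9, -4, 3, 8] = -4.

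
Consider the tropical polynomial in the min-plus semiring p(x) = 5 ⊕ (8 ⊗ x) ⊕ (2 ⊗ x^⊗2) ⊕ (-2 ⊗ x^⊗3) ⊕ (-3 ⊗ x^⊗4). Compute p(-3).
p(-3) = -15

A tropical monomial a ⊗ x^⊗i evaluates to a + i · x. Evaluating each term at x = -3:
  Term 0 contributes 5 + 0 · -3 = 5
  Term 1 contributes 8 + 1 · -3 = 5
  Term 2 contributes 2 + 2 · -3 = -4
  Term 3 contributes -2 + 3 · -3 = -11
  Term 4 contributes -3 + 4 · -3 = -15
p(-3) = ⊕ of these = min[5, 5, -4, -11, -15] = -15.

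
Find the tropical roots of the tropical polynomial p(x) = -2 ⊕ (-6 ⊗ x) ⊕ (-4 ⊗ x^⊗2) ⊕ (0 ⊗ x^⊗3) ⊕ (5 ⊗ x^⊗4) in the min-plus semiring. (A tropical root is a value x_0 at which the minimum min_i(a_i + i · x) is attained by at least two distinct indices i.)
Roots: {-5, -4, -2, 4}

Each tropical root is a break point of the lower envelope of the lines y = a_i + i · x (there are 5 lines, with slopes 0, 1, ..., 4). Only the lines that attain the minimum somewhere contribute to roots; other lines are dominated. Here the surviving (envelope) indices are i = 4, i = 3, i = 2, i = 1, i = 0.
Intersections between consecutive envelope lines give the roots: for adjacent envelope indices i < j the intersection is x = (a_i − a_j) / (j − i). Reading off the sorted break points: {-5, -4, -2, 4}.
Verification: at each break x_0, at least two indices attain the minimum of min_i(a_i + i · x_0).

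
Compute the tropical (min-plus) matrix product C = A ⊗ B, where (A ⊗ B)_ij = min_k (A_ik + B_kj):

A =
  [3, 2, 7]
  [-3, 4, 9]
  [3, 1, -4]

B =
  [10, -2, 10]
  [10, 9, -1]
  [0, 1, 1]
A ⊗ B =
  [7, 1, 1]
  [7, -5, 3]
  [-4, -3, -3]

Apply the min-plus product entry-by-entry:
  C[0][0] = min over k of (A[0][0] + B[0][0] = 3 + 10 = 13, A[0][1] + B[1][0] = 2 + 10 = 12, A[0][2] + B[2][0] = 7 + 0 = 7) = 7 (attained at k = 2)
  C[0][1] = min over k of (A[0][0] + B[0][1] = 3 + -2 = 1, A[0][1] + B[1][1] = 2 + 9 = 11, A[0][2] + B[2][1] = 7 + 1 = 8) = 1 (attained at k = 0)
  C[0][2] = min over k of (A[0][0] + B[0][2] = 3 + 10 = 13, A[0][1] + B[1][2] = 2 + -1 = 1, A[0][2] + B[2][2] = 7 + 1 = 8) = 1 (attained at k = 1)
  C[1][0] = min over k of (A[1][0] + B[0][0] = -3 + 10 = 7, A[1][1] + B[1][0] = 4 + 10 = 14, A[1][2] + B[2][0] = 9 + 0 = 9) = 7 (attained at k = 0)
  C[1][1] = min over k of (A[1][0] + B[0][1] = -3 + -2 = -5, A[1][1] + B[1][1] = 4 + 9 = 13, A[1][2] + B[2][1] = 9 + 1 = 10) = -5 (attained at k = 0)
  C[1][2] = min over k of (A[1][0] + B[0][2] = -3 + 10 = 7, A[1][1] + B[1][2] = 4 + -1 = 3, A[1][2] + B[2][2] = 9 + 1 = 10) = 3 (attained at k = 1)
  C[2][0] = min over k of (A[2][0] + B[0][0] = 3 + 10 = 13, A[2][1] + B[1][0] = 1 + 10 = 11, A[2][2] + B[2][0] = -4 + 0 = -4) = -4 (attained at k = 2)
  C[2][1] = min over k of (A[2][0] + B[0][1] = 3 + -2 = 1, A[2][1] + B[1][1] = 1 + 9 = 10, A[2][2] + B[2][1] = -4 + 1 = -3) = -3 (attained at k = 2)
  C[2][2] = min over k of (A[2][0] + B[0][2] = 3 + 10 = 13, A[2][1] + B[1][2] = 1 + -1 = 0, A[2][2] + B[2][2] = -4 + 1 = -3) = -3 (attained at k = 2)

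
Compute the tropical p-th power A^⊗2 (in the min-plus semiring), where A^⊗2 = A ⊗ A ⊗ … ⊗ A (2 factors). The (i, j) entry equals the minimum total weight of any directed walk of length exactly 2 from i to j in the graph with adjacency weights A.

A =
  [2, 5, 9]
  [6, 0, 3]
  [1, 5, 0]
A^⊗2 =
  [4, 5, 8]
  [4, 0, 3]
  [1, 5, 0]

Each entry (A^⊗2)_ij equals the minimum over all length-2 walks i = v_0 → v_1 → … → v_2 = j of Σ_t A[v_t][v_{t+1}]. For example, for (i, j) = (0, 2) we minimise over 3 possible intermediate vertex sequences; the minimum is 8, attained along the walk 0 → 1 → 2.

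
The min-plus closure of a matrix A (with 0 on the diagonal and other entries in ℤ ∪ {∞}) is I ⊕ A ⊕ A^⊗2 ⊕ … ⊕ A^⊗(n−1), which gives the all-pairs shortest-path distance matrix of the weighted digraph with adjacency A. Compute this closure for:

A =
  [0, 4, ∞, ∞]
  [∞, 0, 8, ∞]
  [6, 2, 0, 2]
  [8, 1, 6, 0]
Closure =
  [0, 4, 12, 14]
  [14, 0, 8, 10]
  [6, 2, 0, 2]
  [8, 1, 6, 0]

This is the Floyd-Warshall all-pairs shortest-path computation. For each intermediate vertex k = 0, 1, …, 3, update dist[i][j] ← min(dist[i][j], dist[i][k] + dist[k][j]). The final matrix gives, for each (i, j), the minimum total weight of any directed path from i to j (possibly empty when i = j).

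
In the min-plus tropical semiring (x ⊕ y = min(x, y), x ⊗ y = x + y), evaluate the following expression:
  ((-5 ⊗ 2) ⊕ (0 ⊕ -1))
((-5 ⊗ 2) ⊕ (0 ⊕ -1)) = -3

Expand innermost to outermost. Recall ⊕ takes the minimum of its arguments and ⊗ takes their sum. Working out the expression ((-5 ⊗ 2) ⊕ (0 ⊕ -1)) gives -3.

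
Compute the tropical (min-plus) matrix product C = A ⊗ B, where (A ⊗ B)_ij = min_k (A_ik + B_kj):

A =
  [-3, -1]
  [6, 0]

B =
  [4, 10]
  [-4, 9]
A ⊗ B =
  [-5, 7]
  [-4, 9]

Apply the min-plus product entry-by-entry:
  C[0][0] = min over k of (A[0][0] + B[0][0] = -3 + 4 = 1, A[0][1] + B[1][0] = -1 + -4 = -5) = -5 (attained at k = 1)
  C[0][1] = min over k of (A[0][0] + B[0][1] = -3 + 10 = 7, A[0][1] + B[1][1] = -1 + 9 = 8) = 7 (attained at k = 0)
  C[1][0] = min over k of (A[1][0] + B[0][0] = 6 + 4 = 10, A[1][1] + B[1][0] = 0 + -4 = -4) = -4 (attained at k = 1)
  C[1][1] = min over k of (A[1][0] + B[0][1] = 6 + 10 = 16, A[1][1] + B[1][1] = 0 + 9 = 9) = 9 (attained at k = 1)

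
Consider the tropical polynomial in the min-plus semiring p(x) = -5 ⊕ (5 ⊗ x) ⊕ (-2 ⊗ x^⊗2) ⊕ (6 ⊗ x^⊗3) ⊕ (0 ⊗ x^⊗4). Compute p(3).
p(3) = -5

A tropical monomial a ⊗ x^⊗i evaluates to a + i · x. Evaluating each term at x = 3:
  Term 0 contributes -5 + 0 · 3 = -5
  Term 1 contributes 5 + 1 · 3 = 8
  Term 2 contributes -2 + 2 · 3 = 4
  Term 3 contributes 6 + 3 · 3 = 15
  Term 4 contributes 0 + 4 · 3 = 12
p(3) = ⊕ of these = min[-5, 8, 4, 15, 12] = -5.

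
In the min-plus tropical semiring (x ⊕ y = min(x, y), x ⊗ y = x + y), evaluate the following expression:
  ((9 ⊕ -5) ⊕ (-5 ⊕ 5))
((9 ⊕ -5) ⊕ (-5 ⊕ 5)) = -5

Expand innermost to outermost. Recall ⊕ takes the minimum of its arguments and ⊗ takes their sum. Working out the expression ((9 ⊕ -5) ⊕ (-5 ⊕ 5)) gives -5.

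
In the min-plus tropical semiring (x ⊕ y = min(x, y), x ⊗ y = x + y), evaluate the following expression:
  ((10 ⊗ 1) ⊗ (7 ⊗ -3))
((10 ⊗ 1) ⊗ (7 ⊗ -3)) = 15

Expand innermost to outermost. Recall ⊕ takes the minimum of its arguments and ⊗ takes their sum. Working out the expression ((10 ⊗ 1) ⊗ (7 ⊗ -3)) gives 15.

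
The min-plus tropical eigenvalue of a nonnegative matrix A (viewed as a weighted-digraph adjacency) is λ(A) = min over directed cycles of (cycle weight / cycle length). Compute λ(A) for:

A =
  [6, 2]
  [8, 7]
λ(A) = 5

Enumerate directed cycles and compute their means (weight / length). Sample:
  cycle 0 → 0: weight = 6, length = 1, mean = 6/1 ≈ 6.000
  cycle 1 → 1: weight = 7, length = 1, mean = 7/1 ≈ 7.000
  cycle 0 → 1 → 0: weight = 10, length = 2, mean = 10/2 ≈ 5.000
  cycle 1 → 0 → 1: weight = 10, length = 2, mean = 10/2 ≈ 5.000
Minimum mean = 5.000, attained e.g. along the cycle 0 → 1 → 0 with weight 10 and length 2. So λ(A) = 10/2 = 5.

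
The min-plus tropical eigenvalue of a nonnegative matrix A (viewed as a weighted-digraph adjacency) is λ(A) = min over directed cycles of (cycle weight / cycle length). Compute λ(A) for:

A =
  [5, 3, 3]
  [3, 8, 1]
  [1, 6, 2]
λ(A) = 5/3

Enumerate directed cycles and compute their means (weight / length). Sample:
  cycle 0 → 0: weight = 5, length = 1, mean = 5/1 ≈ 5.000
  cycle 1 → 1: weight = 8, length = 1, mean = 8/1 ≈ 8.000
  cycle 2 → 2: weight = 2, length = 1, mean = 2/1 ≈ 2.000
  cycle 0 → 1 → 0: weight = 6, length = 2, mean = 6/2 ≈ 3.000
  cycle 0 → 2 → 0: weight = 4, length = 2, mean = 4/2 ≈ 2.000
  cycle 1 → 0 → 1: weight = 6, length = 2, mean = 6/2 ≈ 3.000
Minimum mean = 1.667, attained e.g. along the cycle 0 → 1 → 2 → 0 with weight 5 and length 3. So λ(A) = 5/3 = 5/3.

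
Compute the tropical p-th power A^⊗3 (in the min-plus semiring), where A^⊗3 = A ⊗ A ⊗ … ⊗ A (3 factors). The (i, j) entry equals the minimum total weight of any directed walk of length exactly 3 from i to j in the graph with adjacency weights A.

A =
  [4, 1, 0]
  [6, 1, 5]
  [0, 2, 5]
A^⊗3 =
  [4, 1, 0]
  [6, 3, 5]
  [0, 2, 4]

Each entry (A^⊗3)_ij equals the minimum over all length-3 walks i = v_0 → v_1 → … → v_3 = j of Σ_t A[v_t][v_{t+1}]. For example, for (i, j) = (0, 2) we minimise over 9 possible intermediate vertex sequences; the minimum is 0, attained along the walk 0 → 2 → 0 → 2.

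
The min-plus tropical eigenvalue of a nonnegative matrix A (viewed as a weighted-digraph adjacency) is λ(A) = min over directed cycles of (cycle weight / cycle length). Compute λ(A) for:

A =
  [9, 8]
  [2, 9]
λ(A) = 5

Enumerate directed cycles and compute their means (weight / length). Sample:
  cycle 0 → 0: weight = 9, length = 1, mean = 9/1 ≈ 9.000
  cycle 1 → 1: weight = 9, length = 1, mean = 9/1 ≈ 9.000
  cycle 0 → 1 → 0: weight = 10, length = 2, mean = 10/2 ≈ 5.000
  cycle 1 → 0 → 1: weight = 10, length = 2, mean = 10/2 ≈ 5.000
Minimum mean = 5.000, attained e.g. along the cycle 0 → 1 → 0 with weight 10 and length 2. So λ(A) = 10/2 = 5.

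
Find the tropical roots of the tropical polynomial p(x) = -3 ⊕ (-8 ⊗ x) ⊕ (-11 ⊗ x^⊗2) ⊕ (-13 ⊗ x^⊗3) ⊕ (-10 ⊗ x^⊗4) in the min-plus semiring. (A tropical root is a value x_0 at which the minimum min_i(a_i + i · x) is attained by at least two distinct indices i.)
Roots: {-3, 2, 3, 5}

Each tropical root is a break point of the lower envelope of the lines y = a_i + i · x (there are 5 lines, with slopes 0, 1, ..., 4). Only the lines that attain the minimum somewhere contribute to roots; other lines are dominated. Here the surviving (envelope) indices are i = 4, i = 3, i = 2, i = 1, i = 0.
Intersections between consecutive envelope lines give the roots: for adjacent envelope indices i < j the intersection is x = (a_i − a_j) / (j − i). Reading off the sorted break points: {-3, 2, 3, 5}.
Verification: at each break x_0, at least two indices attain the minimum of min_i(a_i + i · x_0).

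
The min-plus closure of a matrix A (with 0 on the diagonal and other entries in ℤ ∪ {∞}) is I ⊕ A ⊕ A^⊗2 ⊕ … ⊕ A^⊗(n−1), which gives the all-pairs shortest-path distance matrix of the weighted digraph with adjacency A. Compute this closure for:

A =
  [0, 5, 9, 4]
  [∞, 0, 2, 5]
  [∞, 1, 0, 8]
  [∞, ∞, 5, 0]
Closure =
  [0, 5, 7, 4]
  [∞, 0, 2, 5]
  [∞, 1, 0, 6]
  [∞, 6, 5, 0]

This is the Floyd-Warshall all-pairs shortest-path computation. For each intermediate vertex k = 0, 1, …, 3, update dist[i][j] ← min(dist[i][j], dist[i][k] + dist[k][j]). The final matrix gives, for each (i, j), the minimum total weight of any directed path from i to j (possibly empty when i = j).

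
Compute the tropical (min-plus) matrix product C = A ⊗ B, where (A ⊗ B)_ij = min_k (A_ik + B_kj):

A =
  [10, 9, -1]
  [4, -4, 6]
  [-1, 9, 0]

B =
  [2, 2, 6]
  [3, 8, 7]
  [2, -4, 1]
A ⊗ B =
  [1, -5, 0]
  [-1, 2, 3]
  [1, -4, 1]

Apply the min-plus product entry-by-entry:
  C[0][0] = min over k of (A[0][0] + B[0][0] = 10 + 2 = 12, A[0][1] + B[1][0] = 9 + 3 = 12, A[0][2] + B[2][0] = -1 + 2 = 1) = 1 (attained at k = 2)
  C[0][1] = min over k of (A[0][0] + B[0][1] = 10 + 2 = 12, A[0][1] + B[1][1] = 9 + 8 = 17, A[0][2] + B[2][1] = -1 + -4 = -5) = -5 (attained at k = 2)
  C[0][2] = min over k of (A[0][0] + B[0][2] = 10 + 6 = 16, A[0][1] + B[1][2] = 9 + 7 = 16, A[0][2] + B[2][2] = -1 + 1 = 0) = 0 (attained at k = 2)
  C[1][0] = min over k of (A[1][0] + B[0][0] = 4 + 2 = 6, A[1][1] + B[1][0] = -4 + 3 = -1, A[1][2] + B[2][0] = 6 + 2 = 8) = -1 (attained at k = 1)
  C[1][1] = min over k of (A[1][0] + B[0][1] = 4 + 2 = 6, A[1][1] + B[1][1] = -4 + 8 = 4, A[1][2] + B[2][1] = 6 + -4 = 2) = 2 (attained at k = 2)
  C[1][2] = min over k of (A[1][0] + B[0][2] = 4 + 6 = 10, A[1][1] + B[1][2] = -4 + 7 = 3, A[1][2] + B[2][2] = 6 + 1 = 7) = 3 (attained at k = 1)
  C[2][0] = min over k of (A[2][0] + B[0][0] = -1 + 2 = 1, A[2][1] + B[1][0] = 9 + 3 = 12, A[2][2] + B[2][0] = 0 + 2 = 2) = 1 (attained at k = 0)
  C[2][1] = min over k of (A[2][0] + B[0][1] = -1 + 2 = 1, A[2][1] + B[1][1] = 9 + 8 = 17, A[2][2] + B[2][1] = 0 + -4 = -4) = -4 (attained at k = 2)
  C[2][2] = min over k of (A[2][0] + B[0][2] = -1 + 6 = 5, A[2][1] + B[1][2] = 9 + 7 = 16, A[2][2] + B[2][2] = 0 + 1 = 1) = 1 (attained at k = 2)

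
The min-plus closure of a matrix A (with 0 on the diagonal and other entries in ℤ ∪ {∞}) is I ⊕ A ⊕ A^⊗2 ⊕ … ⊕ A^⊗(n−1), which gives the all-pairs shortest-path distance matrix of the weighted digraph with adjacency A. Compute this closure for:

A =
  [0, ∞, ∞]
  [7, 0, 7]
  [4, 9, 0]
Closure =
  [0, ∞, ∞]
  [7, 0, 7]
  [4, 9, 0]

This is the Floyd-Warshall all-pairs shortest-path computation. For each intermediate vertex k = 0, 1, …, 2, update dist[i][j] ← min(dist[i][j], dist[i][k] + dist[k][j]). The final matrix gives, for each (i, j), the minimum total weight of any directed path from i to j (possibly empty when i = j).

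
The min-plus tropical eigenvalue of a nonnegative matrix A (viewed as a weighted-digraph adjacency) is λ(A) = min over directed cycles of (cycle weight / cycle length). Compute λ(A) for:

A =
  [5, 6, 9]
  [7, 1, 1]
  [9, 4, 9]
λ(A) = 1

Enumerate directed cycles and compute their means (weight / length). Sample:
  cycle 0 → 0: weight = 5, length = 1, mean = 5/1 ≈ 5.000
  cycle 1 → 1: weight = 1, length = 1, mean = 1/1 ≈ 1.000
  cycle 2 → 2: weight = 9, length = 1, mean = 9/1 ≈ 9.000
  cycle 0 → 1 → 0: weight = 13, length = 2, mean = 13/2 ≈ 6.500
  cycle 0 → 2 → 0: weight = 18, length = 2, mean = 18/2 ≈ 9.000
  cycle 1 → 0 → 1: weight = 13, length = 2, mean = 13/2 ≈ 6.500
Minimum mean = 1.000, attained e.g. along the cycle 1 → 1 with weight 1 and length 1. So λ(A) = 1/1 = 1.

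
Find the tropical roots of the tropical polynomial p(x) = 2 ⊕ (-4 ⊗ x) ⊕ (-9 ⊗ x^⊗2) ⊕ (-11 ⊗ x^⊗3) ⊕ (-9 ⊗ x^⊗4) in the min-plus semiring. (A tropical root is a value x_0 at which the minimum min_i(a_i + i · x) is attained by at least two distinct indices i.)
Roots: {-2, 2, 5, 6}

Each tropical root is a break point of the lower envelope of the lines y = a_i + i · x (there are 5 lines, with slopes 0, 1, ..., 4). Only the lines that attain the minimum somewhere contribute to roots; other lines are dominated. Here the surviving (envelope) indices are i = 4, i = 3, i = 2, i = 1, i = 0.
Intersections between consecutive envelope lines give the roots: for adjacent envelope indices i < j the intersection is x = (a_i − a_j) / (j − i). Reading off the sorted break points: {-2, 2, 5, 6}.
Verification: at each break x_0, at least two indices attain the minimum of min_i(a_i + i · x_0).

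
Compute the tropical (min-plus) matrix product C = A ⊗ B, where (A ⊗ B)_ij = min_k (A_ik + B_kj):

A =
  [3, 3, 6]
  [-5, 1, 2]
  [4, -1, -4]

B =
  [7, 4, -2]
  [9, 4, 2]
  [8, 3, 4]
A ⊗ B =
  [10, 7, 1]
  [2, -1, -7]
  [4, -1, 0]

Apply the min-plus product entry-by-entry:
  C[0][0] = min over k of (A[0][0] + B[0][0] = 3 + 7 = 10, A[0][1] + B[1][0] = 3 + 9 = 12, A[0][2] + B[2][0] = 6 + 8 = 14) = 10 (attained at k = 0)
  C[0][1] = min over k of (A[0][0] + B[0][1] = 3 + 4 = 7, A[0][1] + B[1][1] = 3 + 4 = 7, A[0][2] + B[2][1] = 6 + 3 = 9) = 7 (attained at k = 0)
  C[0][2] = min over k of (A[0][0] + B[0][2] = 3 + -2 = 1, A[0][1] + B[1][2] = 3 + 2 = 5, A[0][2] + B[2][2] = 6 + 4 = 10) = 1 (attained at k = 0)
  C[1][0] = min over k of (A[1][0] + B[0][0] = -5 + 7 = 2, A[1][1] + B[1][0] = 1 + 9 = 10, A[1][2] + B[2][0] = 2 + 8 = 10) = 2 (attained at k = 0)
  C[1][1] = min over k of (A[1][0] + B[0][1] = -5 + 4 = -1, A[1][1] + B[1][1] = 1 + 4 = 5, A[1][2] + B[2][1] = 2 + 3 = 5) = -1 (attained at k = 0)
  C[1][2] = min over k of (A[1][0] + B[0][2] = -5 + -2 = -7, A[1][1] + B[1][2] = 1 + 2 = 3, A[1][2] + B[2][2] = 2 + 4 = 6) = -7 (attained at k = 0)
  C[2][0] = min over k of (A[2][0] + B[0][0] = 4 + 7 = 11, A[2][1] + B[1][0] = -1 + 9 = 8, A[2][2] + B[2][0] = -4 + 8 = 4) = 4 (attained at k = 2)
  C[2][1] = min over k of (A[2][0] + B[0][1] = 4 + 4 = 8, A[2][1] + B[1][1] = -1 + 4 = 3, A[2][2] + B[2][1] = -4 + 3 = -1) = -1 (attained at k = 2)
  C[2][2] = min over k of (A[2][0] + B[0][2] = 4 + -2 = 2, A[2][1] + B[1][2] = -1 + 2 = 1, A[2][2] + B[2][2] = -4 + 4 = 0) = 0 (attained at k = 2)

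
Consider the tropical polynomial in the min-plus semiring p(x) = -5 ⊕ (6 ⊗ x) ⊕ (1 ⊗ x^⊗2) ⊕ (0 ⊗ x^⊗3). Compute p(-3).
p(-3) = -9

A tropical monomial a ⊗ x^⊗i evaluates to a + i · x. Evaluating each term at x = -3:
  Term 0 contributes -5 + 0 · -3 = -5
  Term 1 contributes 6 + 1 · -3 = 3
  Term 2 contributes 1 + 2 · -3 = -5
  Term 3 contributes 0 + 3 · -3 = -9
p(-3) = ⊕ of these = min[-5, 3, -5, -9] = -9.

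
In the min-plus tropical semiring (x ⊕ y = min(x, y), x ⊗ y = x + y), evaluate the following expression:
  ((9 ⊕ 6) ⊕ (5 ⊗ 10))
((9 ⊕ 6) ⊕ (5 ⊗ 10)) = 6

Expand innermost to outermost. Recall ⊕ takes the minimum of its arguments and ⊗ takes their sum. Working out the expression ((9 ⊕ 6) ⊕ (5 ⊗ 10)) gives 6.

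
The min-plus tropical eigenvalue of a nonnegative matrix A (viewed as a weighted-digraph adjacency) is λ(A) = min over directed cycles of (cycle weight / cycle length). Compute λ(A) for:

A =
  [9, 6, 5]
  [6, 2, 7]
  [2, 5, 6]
λ(A) = 2

Enumerate directed cycles and compute their means (weight / length). Sample:
  cycle 0 → 0: weight = 9, length = 1, mean = 9/1 ≈ 9.000
  cycle 1 → 1: weight = 2, length = 1, mean = 2/1 ≈ 2.000
  cycle 2 → 2: weight = 6, length = 1, mean = 6/1 ≈ 6.000
  cycle 0 → 1 → 0: weight = 12, length = 2, mean = 12/2 ≈ 6.000
  cycle 0 → 2 → 0: weight = 7, length = 2, mean = 7/2 ≈ 3.500
  cycle 1 → 0 → 1: weight = 12, length = 2, mean = 12/2 ≈ 6.000
Minimum mean = 2.000, attained e.g. along the cycle 1 → 1 with weight 2 and length 1. So λ(A) = 2/1 = 2.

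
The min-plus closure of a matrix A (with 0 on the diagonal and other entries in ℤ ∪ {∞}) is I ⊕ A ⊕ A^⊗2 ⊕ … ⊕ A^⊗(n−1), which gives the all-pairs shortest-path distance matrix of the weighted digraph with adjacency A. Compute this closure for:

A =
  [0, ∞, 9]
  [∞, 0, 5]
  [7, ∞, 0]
Closure =
  [0, ∞, 9]
  [12, 0, 5]
  [7, ∞, 0]

This is the Floyd-Warshall all-pairs shortest-path computation. For each intermediate vertex k = 0, 1, …, 2, update dist[i][j] ← min(dist[i][j], dist[i][k] + dist[k][j]). The final matrix gives, for each (i, j), the minimum total weight of any directed path from i to j (possibly empty when i = j).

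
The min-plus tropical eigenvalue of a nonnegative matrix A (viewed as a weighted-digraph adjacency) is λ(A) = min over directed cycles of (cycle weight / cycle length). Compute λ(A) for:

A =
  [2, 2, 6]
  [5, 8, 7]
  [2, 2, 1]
λ(A) = 1

Enumerate directed cycles and compute their means (weight / length). Sample:
  cycle 0 → 0: weight = 2, length = 1, mean = 2/1 ≈ 2.000
  cycle 1 → 1: weight = 8, length = 1, mean = 8/1 ≈ 8.000
  cycle 2 → 2: weight = 1, length = 1, mean = 1/1 ≈ 1.000
  cycle 0 → 1 → 0: weight = 7, length = 2, mean = 7/2 ≈ 3.500
  cycle 0 → 2 → 0: weight = 8, length = 2, mean = 8/2 ≈ 4.000
  cycle 1 → 0 → 1: weight = 7, length = 2, mean = 7/2 ≈ 3.500
Minimum mean = 1.000, attained e.g. along the cycle 2 → 2 with weight 1 and length 1. So λ(A) = 1/1 = 1.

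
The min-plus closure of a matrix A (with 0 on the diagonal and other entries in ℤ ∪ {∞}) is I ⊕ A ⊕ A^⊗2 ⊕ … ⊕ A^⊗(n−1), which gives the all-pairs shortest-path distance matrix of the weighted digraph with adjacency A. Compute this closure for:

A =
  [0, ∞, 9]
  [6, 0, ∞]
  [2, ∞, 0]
Closure =
  [0, ∞, 9]
  [6, 0, 15]
  [2, ∞, 0]

This is the Floyd-Warshall all-pairs shortest-path computation. For each intermediate vertex k = 0, 1, …, 2, update dist[i][j] ← min(dist[i][j], dist[i][k] + dist[k][j]). The final matrix gives, for each (i, j), the minimum total weight of any directed path from i to j (possibly empty when i = j).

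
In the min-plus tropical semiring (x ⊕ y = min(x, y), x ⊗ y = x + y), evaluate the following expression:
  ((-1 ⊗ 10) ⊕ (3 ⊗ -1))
((-1 ⊗ 10) ⊕ (3 ⊗ -1)) = 2

Expand innermost to outermost. Recall ⊕ takes the minimum of its arguments and ⊗ takes their sum. Working out the expression ((-1 ⊗ 10) ⊕ (3 ⊗ -1)) gives 2.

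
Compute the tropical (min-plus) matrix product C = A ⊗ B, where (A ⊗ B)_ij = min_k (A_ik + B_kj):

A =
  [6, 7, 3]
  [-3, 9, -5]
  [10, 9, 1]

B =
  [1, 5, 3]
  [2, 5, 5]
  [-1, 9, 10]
A ⊗ B =
  [2, 11, 9]
  [-6, 2, 0]
  [0, 10, 11]

Apply the min-plus product entry-by-entry:
  C[0][0] = min over k of (A[0][0] + B[0][0] = 6 + 1 = 7, A[0][1] + B[1][0] = 7 + 2 = 9, A[0][2] + B[2][0] = 3 + -1 = 2) = 2 (attained at k = 2)
  C[0][1] = min over k of (A[0][0] + B[0][1] = 6 + 5 = 11, A[0][1] + B[1][1] = 7 + 5 = 12, A[0][2] + B[2][1] = 3 + 9 = 12) = 11 (attained at k = 0)
  C[0][2] = min over k of (A[0][0] + B[0][2] = 6 + 3 = 9, A[0][1] + B[1][2] = 7 + 5 = 12, A[0][2] + B[2][2] = 3 + 10 = 13) = 9 (attained at k = 0)
  C[1][0] = min over k of (A[1][0] + B[0][0] = -3 + 1 = -2, A[1][1] + B[1][0] = 9 + 2 = 11, A[1][2] + B[2][0] = -5 + -1 = -6) = -6 (attained at k = 2)
  C[1][1] = min over k of (A[1][0] + B[0][1] = -3 + 5 = 2, A[1][1] + B[1][1] = 9 + 5 = 14, A[1][2] + B[2][1] = -5 + 9 = 4) = 2 (attained at k = 0)
  C[1][2] = min over k of (A[1][0] + B[0][2] = -3 + 3 = 0, A[1][1] + B[1][2] = 9 + 5 = 14, A[1][2] + B[2][2] = -5 + 10 = 5) = 0 (attained at k = 0)
  C[2][0] = min over k of (A[2][0] + B[0][0] = 10 + 1 = 11, A[2][1] + B[1][0] = 9 + 2 = 11, A[2][2] + B[2][0] = 1 + -1 = 0) = 0 (attained at k = 2)
  C[2][1] = min over k of (A[2][0] + B[0][1] = 10 + 5 = 15, A[2][1] + B[1][1] = 9 + 5 = 14, A[2][2] + B[2][1] = 1 + 9 = 10) = 10 (attained at k = 2)
  C[2][2] = min over k of (A[2][0] + B[0][2] = 10 + 3 = 13, A[2][1] + B[1][2] = 9 + 5 = 14, A[2][2] + B[2][2] = 1 + 10 = 11) = 11 (attained at k = 2)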